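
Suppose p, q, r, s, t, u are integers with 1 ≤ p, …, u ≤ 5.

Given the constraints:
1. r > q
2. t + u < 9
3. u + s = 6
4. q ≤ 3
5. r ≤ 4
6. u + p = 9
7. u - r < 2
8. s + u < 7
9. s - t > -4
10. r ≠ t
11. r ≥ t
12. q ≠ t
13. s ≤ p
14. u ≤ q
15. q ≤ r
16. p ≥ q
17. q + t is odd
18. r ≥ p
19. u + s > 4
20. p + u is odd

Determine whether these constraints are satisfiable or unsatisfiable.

Unsatisfiable

From constraints 4 and 14: u ≤ q ≤ 3. From constraints 5 and 18: p ≤ r ≤ 4. Hence u + p ≤ 7. But constraint 6 requires u + p = 9, and 9 > 7. Contradiction.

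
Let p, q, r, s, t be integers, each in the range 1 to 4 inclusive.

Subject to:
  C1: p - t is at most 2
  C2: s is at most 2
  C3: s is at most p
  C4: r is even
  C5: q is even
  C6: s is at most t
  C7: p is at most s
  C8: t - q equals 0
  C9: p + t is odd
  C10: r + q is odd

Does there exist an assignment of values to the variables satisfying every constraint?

Constraint 4 makes r even and constraint 5 makes q even, so r + q must be even. Constraint 10 says r + q is odd — contradiction.

Unsatisfiable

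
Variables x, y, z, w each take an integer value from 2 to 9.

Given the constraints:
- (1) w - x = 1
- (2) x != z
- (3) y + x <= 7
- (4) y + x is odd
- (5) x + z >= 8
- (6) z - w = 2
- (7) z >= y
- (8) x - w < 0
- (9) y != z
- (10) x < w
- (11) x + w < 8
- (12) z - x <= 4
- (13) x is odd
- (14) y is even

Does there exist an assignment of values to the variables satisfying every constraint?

Satisfiable

One satisfying assignment is x = 3, y = 4, z = 6, w = 4.
For the less obvious constraints — constraint 1: w - x = 1; constraint 3: y + x = 7; constraint 5: x + z = 9 — and the others hold by inspection.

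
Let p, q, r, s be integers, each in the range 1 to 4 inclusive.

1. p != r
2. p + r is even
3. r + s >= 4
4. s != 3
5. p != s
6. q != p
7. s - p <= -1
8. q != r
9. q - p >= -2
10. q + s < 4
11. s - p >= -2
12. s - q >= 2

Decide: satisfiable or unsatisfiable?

Constraints 7, 9, and 12 give p − s ≥ 1, s − q ≥ 2, q − p ≥ -2.
Adding all 3 inequalities: the left sides telescope to 0, and the right sides sum to 1 + 2 + (-2) = 1. So 0 ≥ 1, which is false.

Unsatisfiable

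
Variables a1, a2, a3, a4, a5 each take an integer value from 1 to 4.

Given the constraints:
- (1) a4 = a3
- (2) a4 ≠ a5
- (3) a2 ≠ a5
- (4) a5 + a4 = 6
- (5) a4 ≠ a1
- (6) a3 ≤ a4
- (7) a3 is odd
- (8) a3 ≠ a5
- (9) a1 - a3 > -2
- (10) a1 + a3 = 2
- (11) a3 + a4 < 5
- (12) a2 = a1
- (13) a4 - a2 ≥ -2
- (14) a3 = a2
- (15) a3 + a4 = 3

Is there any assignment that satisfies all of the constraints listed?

Unsatisfiable

From constraints 1, 12, and 14, a4 = a3 = a2 = a1, so a4 = a1. But constraint 5 says a4 ≠ a1. Contradiction.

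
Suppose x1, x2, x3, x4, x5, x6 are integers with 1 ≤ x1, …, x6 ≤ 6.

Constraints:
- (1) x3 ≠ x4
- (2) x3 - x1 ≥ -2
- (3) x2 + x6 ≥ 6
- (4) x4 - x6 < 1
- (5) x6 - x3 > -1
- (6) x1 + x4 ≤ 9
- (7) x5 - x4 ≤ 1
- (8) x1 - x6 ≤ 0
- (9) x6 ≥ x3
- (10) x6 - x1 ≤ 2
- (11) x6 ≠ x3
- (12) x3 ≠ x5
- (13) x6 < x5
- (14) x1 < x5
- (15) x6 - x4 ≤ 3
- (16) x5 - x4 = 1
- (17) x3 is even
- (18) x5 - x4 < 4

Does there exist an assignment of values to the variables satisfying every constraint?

Satisfiable

Setting (x1, x2, x3, x4, x5, x6) = (4, 5, 2, 4, 5, 4) satisfies everything: constraint 2: x3 - x1 = -2; constraint 3: x2 + x6 = 9; constraint 4: x4 - x6 = 0, and the others follow.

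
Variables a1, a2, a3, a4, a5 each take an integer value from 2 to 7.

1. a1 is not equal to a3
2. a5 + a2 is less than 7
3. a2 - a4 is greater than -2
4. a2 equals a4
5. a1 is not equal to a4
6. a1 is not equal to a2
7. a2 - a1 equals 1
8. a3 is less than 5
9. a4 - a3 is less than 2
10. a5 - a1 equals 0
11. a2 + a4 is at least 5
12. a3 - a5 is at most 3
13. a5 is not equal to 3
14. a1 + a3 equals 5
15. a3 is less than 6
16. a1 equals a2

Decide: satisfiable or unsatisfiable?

From constraints 4 and 16, a1 = a2 = a4, so a1 = a4. But constraint 5 says a1 ≠ a4. Contradiction.

Unsatisfiable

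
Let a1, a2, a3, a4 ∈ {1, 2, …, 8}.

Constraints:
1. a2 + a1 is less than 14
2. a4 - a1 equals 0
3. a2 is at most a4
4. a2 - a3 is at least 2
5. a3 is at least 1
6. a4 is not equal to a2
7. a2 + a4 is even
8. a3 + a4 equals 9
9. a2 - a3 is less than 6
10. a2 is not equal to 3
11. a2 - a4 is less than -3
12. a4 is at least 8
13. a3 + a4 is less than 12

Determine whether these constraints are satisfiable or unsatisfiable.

Satisfiable

One satisfying assignment is a1 = 8, a2 = 4, a3 = 1, a4 = 8.
For the less obvious constraints — constraint 1: a2 + a1 = 12; constraint 2: a4 - a1 = 0; constraint 4: a2 - a3 = 3 — and the others hold by inspection.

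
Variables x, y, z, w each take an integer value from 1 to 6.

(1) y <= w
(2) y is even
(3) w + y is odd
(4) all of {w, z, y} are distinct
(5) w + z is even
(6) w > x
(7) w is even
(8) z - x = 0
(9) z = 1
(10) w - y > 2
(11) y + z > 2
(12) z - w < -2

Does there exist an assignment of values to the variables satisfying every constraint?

Constraint 7 makes w even and constraint 2 makes y even, so w + y must be even. Constraint 3 says w + y is odd — contradiction.

Unsatisfiable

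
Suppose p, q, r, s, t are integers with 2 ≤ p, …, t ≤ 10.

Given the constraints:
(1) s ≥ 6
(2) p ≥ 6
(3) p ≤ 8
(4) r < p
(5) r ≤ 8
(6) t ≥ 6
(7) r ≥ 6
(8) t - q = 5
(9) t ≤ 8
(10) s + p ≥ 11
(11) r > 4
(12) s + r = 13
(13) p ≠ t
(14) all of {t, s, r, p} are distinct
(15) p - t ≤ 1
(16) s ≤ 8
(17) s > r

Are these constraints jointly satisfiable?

Unsatisfiable

Constraints 1, 2, 3, 5, 6, 7, 9, and 16 confine each of t, s, r, p to the 3 values {6, …, 8}.
Constraint 14 requires all 4 of them to be distinct, but only 3 values are available — impossible by the pigeonhole principle.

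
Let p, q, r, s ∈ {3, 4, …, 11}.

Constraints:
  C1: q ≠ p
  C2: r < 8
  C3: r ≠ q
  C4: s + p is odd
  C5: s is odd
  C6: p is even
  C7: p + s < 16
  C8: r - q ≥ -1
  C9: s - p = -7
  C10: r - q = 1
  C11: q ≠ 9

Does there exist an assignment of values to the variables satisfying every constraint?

Satisfiable

Setting (p, q, r, s) = (10, 5, 6, 3) satisfies everything: constraint 7: p + s = 13; constraint 8: r - q = 1; constraint 9: s - p = -7, and the others follow.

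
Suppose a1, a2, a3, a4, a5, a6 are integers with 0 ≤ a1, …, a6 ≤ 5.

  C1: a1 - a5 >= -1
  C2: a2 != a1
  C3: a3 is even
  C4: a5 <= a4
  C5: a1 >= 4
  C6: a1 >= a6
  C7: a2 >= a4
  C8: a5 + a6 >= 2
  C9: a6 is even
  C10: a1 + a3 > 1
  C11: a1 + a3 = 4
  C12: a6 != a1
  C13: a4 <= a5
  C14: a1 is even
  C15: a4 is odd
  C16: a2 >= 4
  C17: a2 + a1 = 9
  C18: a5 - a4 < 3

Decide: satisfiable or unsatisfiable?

Satisfiable

Take a1 = 4, a2 = 5, a3 = 0, a4 = 3, a5 = 3, a6 = 0. Then constraint 1: a1 - a5 = 1; constraint 8: a5 + a6 = 3, and every other listed constraint is also met.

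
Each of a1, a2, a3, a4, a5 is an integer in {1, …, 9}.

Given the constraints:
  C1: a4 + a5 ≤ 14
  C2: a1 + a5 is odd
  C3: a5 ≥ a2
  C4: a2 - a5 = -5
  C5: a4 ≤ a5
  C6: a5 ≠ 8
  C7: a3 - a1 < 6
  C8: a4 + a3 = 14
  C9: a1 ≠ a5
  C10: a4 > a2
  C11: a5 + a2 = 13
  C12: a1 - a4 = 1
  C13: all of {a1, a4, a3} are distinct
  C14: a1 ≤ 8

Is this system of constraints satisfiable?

Satisfiable

The assignment a1 = 6, a2 = 4, a3 = 9, a4 = 5, a5 = 9 works:
  constraint 1 holds since a4 + a5 = 14.
  constraint 4 holds since a2 - a5 = -5.
  constraint 7 holds since a3 - a1 = 3.
The rest check out directly.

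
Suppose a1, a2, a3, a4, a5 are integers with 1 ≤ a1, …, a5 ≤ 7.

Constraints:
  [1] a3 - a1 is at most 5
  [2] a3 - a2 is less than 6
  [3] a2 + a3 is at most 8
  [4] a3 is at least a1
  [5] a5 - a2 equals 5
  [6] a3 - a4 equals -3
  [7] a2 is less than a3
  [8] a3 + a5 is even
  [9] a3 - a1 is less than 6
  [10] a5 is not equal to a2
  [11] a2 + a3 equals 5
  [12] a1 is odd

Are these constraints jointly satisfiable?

The assignment a1 = 1, a2 = 1, a3 = 4, a4 = 7, a5 = 6 works:
  constraint 1 holds since a3 - a1 = 3.
  constraint 2 holds since a3 - a2 = 3.
The rest check out directly.

Satisfiable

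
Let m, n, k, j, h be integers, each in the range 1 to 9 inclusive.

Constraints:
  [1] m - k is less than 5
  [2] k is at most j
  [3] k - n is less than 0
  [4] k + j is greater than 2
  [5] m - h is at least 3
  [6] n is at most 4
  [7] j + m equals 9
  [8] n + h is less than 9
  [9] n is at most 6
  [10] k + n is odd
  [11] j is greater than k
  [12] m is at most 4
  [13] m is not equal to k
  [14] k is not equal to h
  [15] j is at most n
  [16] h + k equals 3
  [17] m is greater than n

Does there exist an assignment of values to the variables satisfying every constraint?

From constraints 6 and 15: j ≤ n ≤ 4. From constraint 12: m ≤ 4. Hence j + m ≤ 8. But constraint 7 requires j + m = 9, and 9 > 8. Contradiction.

Unsatisfiable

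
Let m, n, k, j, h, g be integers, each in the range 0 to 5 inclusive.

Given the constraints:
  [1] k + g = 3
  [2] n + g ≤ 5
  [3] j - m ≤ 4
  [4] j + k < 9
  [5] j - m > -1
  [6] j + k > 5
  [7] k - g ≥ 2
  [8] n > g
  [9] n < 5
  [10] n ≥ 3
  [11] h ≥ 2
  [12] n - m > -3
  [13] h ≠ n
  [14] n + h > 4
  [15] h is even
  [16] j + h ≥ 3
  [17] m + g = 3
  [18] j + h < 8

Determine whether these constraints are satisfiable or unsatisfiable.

Satisfiable

Take m = 3, n = 3, k = 3, j = 4, h = 2, g = 0. Then constraint 1: k + g = 3; constraint 2: n + g = 3; constraint 3: j - m = 1, and every other listed constraint is also met.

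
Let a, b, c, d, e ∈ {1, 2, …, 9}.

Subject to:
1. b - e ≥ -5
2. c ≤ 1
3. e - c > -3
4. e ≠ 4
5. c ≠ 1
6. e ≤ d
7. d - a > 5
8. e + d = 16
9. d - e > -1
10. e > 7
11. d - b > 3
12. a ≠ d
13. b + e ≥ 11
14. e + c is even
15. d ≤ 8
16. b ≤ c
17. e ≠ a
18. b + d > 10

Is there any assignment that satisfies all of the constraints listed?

From constraints 2 and 16: b ≤ c ≤ 1. From constraints 6 and 15: e ≤ d ≤ 8. Hence b + e ≤ 9. But constraint 13 requires b + e ≥ 11, and 11 > 9. Contradiction.

Unsatisfiable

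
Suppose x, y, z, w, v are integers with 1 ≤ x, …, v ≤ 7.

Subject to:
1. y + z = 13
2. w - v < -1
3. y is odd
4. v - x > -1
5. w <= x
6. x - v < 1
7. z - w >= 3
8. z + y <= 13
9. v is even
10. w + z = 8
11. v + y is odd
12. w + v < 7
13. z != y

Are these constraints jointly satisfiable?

Satisfiable

The assignment x = 3, y = 7, z = 6, w = 2, v = 4 works:
  constraint 1 holds since y + z = 13.
  constraint 2 holds since w - v = -2.
  constraint 4 holds since v - x = 1.
The rest check out directly.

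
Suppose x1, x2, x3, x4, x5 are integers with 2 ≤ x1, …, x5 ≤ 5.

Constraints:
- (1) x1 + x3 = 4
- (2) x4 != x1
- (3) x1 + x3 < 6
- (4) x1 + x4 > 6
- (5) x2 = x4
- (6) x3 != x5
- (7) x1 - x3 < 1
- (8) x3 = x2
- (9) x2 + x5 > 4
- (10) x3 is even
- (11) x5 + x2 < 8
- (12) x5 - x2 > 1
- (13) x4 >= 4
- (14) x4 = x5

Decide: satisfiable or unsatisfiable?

From constraints 5, 8, and 14, x3 = x2 = x4 = x5, so x3 = x5. But constraint 6 says x3 ≠ x5. Contradiction.

Unsatisfiable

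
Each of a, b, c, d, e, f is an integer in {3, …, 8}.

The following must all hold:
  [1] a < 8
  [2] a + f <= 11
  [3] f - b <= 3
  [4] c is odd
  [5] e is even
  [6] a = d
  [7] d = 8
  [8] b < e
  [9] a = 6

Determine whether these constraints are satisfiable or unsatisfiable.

Constraint 9 fixes a = 6 and constraint 7 fixes d = 8, but constraint 6 requires a = d. Since 6 ≠ 8, contradiction.

Unsatisfiable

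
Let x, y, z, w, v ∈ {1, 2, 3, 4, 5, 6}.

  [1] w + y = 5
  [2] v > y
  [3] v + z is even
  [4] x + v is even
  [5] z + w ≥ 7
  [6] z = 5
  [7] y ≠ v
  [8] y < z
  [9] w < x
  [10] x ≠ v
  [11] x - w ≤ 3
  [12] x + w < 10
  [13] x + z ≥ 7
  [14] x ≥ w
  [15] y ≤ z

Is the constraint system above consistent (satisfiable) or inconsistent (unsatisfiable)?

Satisfiable

One satisfying assignment is x = 5, y = 2, z = 5, w = 3, v = 3.
For the less obvious constraints — constraint 1: w + y = 5; constraint 5: z + w = 8; constraint 11: x - w = 2 — and the others hold by inspection.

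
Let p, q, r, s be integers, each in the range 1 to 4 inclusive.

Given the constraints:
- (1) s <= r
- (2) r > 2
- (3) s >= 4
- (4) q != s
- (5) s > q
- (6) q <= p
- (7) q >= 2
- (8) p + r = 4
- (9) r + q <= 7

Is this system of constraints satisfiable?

Unsatisfiable

From constraints 6 and 7: p ≥ q ≥ 2. From constraints 1 and 3: r ≥ s ≥ 4. Hence p + r ≥ 6. But constraint 8 requires p + r = 4, and 4 < 6. Contradiction.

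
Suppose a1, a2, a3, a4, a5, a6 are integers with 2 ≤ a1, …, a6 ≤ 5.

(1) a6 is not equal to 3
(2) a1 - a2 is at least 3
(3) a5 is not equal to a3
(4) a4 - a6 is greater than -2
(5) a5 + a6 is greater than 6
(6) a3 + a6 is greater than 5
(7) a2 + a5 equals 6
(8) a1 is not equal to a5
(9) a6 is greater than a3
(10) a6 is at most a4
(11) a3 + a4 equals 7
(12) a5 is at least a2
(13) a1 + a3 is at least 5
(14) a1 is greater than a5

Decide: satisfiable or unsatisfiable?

Satisfiable

The assignment a1 = 5, a2 = 2, a3 = 3, a4 = 4, a5 = 4, a6 = 4 works:
  constraint 2 holds since a1 - a2 = 3.
  constraint 4 holds since a4 - a6 = 0.
The rest check out directly.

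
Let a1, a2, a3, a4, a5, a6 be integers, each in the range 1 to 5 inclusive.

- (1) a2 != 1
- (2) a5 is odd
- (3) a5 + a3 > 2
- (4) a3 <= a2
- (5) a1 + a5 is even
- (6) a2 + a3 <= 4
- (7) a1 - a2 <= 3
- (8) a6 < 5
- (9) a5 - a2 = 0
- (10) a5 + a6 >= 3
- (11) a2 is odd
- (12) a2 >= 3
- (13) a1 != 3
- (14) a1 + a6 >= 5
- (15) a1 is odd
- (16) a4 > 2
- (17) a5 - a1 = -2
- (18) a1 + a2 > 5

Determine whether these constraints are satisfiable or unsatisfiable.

Satisfiable

Setting (a1, a2, a3, a4, a5, a6) = (5, 3, 1, 4, 3, 2) satisfies everything: constraint 3: a5 + a3 = 4; constraint 6: a2 + a3 = 4, and the others follow.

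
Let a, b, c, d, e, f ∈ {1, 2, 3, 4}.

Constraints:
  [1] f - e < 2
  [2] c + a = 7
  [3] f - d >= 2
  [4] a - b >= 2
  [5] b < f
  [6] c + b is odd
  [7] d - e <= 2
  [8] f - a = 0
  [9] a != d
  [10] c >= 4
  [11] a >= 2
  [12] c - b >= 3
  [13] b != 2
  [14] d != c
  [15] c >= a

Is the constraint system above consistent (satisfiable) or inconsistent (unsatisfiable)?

Try a = 3, b = 1, c = 4, d = 1, e = 2, f = 3.
Check constraint 1: f - e = 1; constraint 2: c + a = 7; constraint 3: f - d = 2. The remaining constraints are straightforward to verify.

Satisfiable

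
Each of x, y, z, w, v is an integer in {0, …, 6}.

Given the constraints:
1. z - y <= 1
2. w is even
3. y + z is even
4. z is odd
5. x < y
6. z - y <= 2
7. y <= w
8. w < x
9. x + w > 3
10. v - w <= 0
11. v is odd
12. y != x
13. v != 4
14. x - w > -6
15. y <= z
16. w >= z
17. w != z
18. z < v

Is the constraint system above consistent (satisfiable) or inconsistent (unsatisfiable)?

Constraints 5, 8, 10, 15, and 18 give z < v, v ≤ w, w < x, x < y, y ≤ z. Chaining: z < v ≤ w < x < y ≤ z, which forces z < z — impossible.

Unsatisfiable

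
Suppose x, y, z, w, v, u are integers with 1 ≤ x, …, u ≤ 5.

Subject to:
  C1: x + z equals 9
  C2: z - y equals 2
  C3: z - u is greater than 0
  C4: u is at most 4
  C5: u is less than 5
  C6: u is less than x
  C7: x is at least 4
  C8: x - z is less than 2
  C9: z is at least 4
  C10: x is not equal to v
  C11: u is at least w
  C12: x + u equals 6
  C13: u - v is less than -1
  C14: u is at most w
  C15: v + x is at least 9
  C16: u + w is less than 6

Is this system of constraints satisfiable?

Satisfiable

One satisfying assignment is x = 4, y = 3, z = 5, w = 2, v = 5, u = 2.
For the less obvious constraints — constraint 1: x + z = 9; constraint 2: z - y = 2 — and the others hold by inspection.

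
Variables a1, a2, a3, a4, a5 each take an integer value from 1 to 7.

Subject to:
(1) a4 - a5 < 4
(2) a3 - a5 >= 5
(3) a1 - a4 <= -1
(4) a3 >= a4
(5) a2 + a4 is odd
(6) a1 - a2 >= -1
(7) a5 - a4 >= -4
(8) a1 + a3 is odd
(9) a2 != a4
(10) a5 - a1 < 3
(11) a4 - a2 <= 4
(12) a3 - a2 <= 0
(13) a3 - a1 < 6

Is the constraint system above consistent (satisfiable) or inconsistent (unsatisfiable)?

Unsatisfiable

Constraints 2, 3, 6, 7, and 12 give a3 − a5 ≥ 5, a5 − a4 ≥ -4, a4 − a1 ≥ 1, a1 − a2 ≥ -1, a2 − a3 ≥ 0.
Adding all 5 inequalities: the left sides telescope to 0, and the right sides sum to 5 + (-4) + 1 + (-1) + 0 = 1. So 0 ≥ 1, which is false.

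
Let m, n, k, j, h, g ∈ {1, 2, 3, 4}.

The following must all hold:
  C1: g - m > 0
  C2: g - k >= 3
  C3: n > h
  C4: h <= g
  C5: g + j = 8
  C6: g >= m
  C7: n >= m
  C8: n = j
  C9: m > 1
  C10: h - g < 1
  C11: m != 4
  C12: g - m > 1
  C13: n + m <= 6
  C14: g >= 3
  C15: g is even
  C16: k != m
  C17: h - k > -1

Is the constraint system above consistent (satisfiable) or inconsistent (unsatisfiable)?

Try m = 2, n = 4, k = 1, j = 4, h = 2, g = 4.
Check constraint 1: g - m = 2; constraint 2: g - k = 3; constraint 5: g + j = 8. The remaining constraints are straightforward to verify.

Satisfiable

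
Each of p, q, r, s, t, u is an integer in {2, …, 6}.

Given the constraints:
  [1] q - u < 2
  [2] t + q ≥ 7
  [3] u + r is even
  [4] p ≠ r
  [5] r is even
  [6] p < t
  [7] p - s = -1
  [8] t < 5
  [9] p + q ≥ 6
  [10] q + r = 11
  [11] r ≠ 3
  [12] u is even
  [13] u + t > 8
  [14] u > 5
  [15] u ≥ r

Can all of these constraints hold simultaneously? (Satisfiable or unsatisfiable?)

Setting (p, q, r, s, t, u) = (2, 5, 6, 3, 3, 6) satisfies everything: constraint 1: q - u = -1; constraint 2: t + q = 8, and the others follow.

Satisfiable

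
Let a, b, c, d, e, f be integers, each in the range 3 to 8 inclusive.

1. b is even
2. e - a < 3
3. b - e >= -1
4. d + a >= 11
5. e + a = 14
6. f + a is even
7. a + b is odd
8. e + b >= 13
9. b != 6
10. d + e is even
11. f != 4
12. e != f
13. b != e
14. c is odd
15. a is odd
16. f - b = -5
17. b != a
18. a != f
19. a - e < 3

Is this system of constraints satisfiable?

One satisfying assignment is a = 7, b = 8, c = 7, d = 7, e = 7, f = 3.
For the less obvious constraints — constraint 2: e - a = 0; constraint 3: b - e = 1; constraint 4: d + a = 14 — and the others hold by inspection.

Satisfiable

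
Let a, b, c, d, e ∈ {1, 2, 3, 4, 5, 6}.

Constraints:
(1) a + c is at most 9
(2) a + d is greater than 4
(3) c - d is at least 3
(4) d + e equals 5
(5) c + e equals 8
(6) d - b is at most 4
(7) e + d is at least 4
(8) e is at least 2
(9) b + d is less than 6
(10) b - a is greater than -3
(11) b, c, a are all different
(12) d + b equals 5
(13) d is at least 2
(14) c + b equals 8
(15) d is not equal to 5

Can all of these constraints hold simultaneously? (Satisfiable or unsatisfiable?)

Satisfiable

The assignment a = 3, b = 2, c = 6, d = 3, e = 2 works:
  constraint 1 holds since a + c = 9.
  constraint 2 holds since a + d = 6.
The rest check out directly.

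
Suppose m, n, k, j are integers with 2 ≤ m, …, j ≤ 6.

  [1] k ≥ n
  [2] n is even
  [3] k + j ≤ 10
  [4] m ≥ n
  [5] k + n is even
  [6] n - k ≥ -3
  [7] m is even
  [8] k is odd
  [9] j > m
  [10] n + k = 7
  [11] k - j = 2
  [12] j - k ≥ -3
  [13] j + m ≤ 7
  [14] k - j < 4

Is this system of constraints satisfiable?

Unsatisfiable

Constraint 8 makes k odd and constraint 2 makes n even, so k + n must be odd. Constraint 5 says k + n is even — contradiction.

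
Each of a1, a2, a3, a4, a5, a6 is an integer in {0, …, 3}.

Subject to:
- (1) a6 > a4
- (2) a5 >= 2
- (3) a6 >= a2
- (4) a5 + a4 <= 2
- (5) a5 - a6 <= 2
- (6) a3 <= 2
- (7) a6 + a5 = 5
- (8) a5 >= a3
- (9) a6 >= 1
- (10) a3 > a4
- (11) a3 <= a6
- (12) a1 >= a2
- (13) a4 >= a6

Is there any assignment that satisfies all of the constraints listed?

From constraint 2: a5 ≥ 2. From constraints 9 and 13: a4 ≥ a6 ≥ 1. Hence a5 + a4 ≥ 3. But constraint 4 requires a5 + a4 ≤ 2, and 2 < 3. Contradiction.

Unsatisfiable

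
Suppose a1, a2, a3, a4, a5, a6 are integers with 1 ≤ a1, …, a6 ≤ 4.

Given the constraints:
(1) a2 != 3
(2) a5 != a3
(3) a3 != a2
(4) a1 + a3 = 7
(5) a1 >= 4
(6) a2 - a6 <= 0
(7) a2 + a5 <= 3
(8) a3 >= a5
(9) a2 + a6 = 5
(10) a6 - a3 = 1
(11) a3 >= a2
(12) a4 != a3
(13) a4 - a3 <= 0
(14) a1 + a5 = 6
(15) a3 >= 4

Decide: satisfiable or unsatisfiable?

From constraint 5: a1 ≥ 4. From constraint 15: a3 ≥ 4. Hence a1 + a3 ≥ 8. But constraint 4 requires a1 + a3 = 7, and 7 < 8. Contradiction.

Unsatisfiable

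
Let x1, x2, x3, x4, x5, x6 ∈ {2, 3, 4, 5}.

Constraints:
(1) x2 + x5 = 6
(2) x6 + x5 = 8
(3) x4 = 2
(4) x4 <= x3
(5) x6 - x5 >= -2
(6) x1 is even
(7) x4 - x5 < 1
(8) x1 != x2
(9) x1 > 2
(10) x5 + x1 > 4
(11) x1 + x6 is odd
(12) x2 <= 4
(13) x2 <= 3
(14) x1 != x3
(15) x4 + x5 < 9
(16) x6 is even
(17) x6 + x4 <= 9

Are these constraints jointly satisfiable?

Unsatisfiable

Constraint 6 makes x1 even and constraint 16 makes x6 even, so x1 + x6 must be even. Constraint 11 says x1 + x6 is odd — contradiction.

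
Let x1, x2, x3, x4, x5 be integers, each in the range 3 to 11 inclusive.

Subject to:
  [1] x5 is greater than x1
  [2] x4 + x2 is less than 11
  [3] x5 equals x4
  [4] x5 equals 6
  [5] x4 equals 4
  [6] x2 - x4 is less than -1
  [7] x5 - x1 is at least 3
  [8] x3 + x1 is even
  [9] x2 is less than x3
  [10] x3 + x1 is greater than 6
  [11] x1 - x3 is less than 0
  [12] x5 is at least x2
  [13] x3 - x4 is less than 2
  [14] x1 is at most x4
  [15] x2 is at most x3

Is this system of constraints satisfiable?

Unsatisfiable

Constraint 4 fixes x5 = 6 and constraint 5 fixes x4 = 4, but constraint 3 requires x5 = x4. Since 6 ≠ 4, contradiction.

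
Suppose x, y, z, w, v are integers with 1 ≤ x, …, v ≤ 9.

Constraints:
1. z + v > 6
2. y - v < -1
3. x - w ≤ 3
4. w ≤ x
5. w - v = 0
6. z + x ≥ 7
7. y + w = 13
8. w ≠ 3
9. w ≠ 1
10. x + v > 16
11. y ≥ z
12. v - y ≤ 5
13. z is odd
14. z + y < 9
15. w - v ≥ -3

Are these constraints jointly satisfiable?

Satisfiable

One satisfying assignment is x = 9, y = 5, z = 1, w = 8, v = 8.
For the less obvious constraints — constraint 1: z + v = 9; constraint 2: y - v = -3 — and the others hold by inspection.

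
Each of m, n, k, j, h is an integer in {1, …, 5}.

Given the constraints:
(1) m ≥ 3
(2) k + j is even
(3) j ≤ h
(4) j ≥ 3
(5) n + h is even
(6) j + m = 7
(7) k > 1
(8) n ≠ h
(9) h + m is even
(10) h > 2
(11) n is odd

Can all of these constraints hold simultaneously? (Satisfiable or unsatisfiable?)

Satisfiable

One satisfying assignment is m = 3, n = 3, k = 2, j = 4, h = 5.
For the less obvious constraints — constraint 2: k + j = 6 is even; constraint 6: j + m = 7 — and the others hold by inspection.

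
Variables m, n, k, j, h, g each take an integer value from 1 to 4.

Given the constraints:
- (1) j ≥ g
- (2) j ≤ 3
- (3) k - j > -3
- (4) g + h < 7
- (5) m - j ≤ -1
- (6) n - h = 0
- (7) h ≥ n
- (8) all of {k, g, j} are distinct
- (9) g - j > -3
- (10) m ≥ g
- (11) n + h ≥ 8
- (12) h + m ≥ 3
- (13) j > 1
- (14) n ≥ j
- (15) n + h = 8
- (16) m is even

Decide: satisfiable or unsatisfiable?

One satisfying assignment is m = 2, n = 4, k = 1, j = 3, h = 4, g = 2.
For the less obvious constraints — constraint 3: k - j = -2; constraint 4: g + h = 6 — and the others hold by inspection.

Satisfiable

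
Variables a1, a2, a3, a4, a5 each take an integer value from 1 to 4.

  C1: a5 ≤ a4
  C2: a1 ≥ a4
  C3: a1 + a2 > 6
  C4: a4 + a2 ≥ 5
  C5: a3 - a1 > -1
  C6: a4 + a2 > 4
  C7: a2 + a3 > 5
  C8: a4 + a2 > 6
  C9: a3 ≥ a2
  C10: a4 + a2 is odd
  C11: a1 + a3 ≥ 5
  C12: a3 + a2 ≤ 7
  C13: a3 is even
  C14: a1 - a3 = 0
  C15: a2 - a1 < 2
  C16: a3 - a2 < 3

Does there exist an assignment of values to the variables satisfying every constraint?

Satisfiable

Take a1 = 4, a2 = 3, a3 = 4, a4 = 4, a5 = 4. Then constraint 3: a1 + a2 = 7; constraint 4: a4 + a2 = 7, and every other listed constraint is also met.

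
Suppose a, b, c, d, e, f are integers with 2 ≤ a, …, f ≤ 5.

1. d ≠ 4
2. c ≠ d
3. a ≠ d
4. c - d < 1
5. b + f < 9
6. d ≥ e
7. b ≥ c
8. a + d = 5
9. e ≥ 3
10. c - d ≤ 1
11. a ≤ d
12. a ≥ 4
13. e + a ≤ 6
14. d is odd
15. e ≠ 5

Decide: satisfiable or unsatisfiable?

From constraint 12: a ≥ 4. From constraints 6 and 9: d ≥ e ≥ 3. Hence a + d ≥ 7. But constraint 8 requires a + d = 5, and 5 < 7. Contradiction.

Unsatisfiable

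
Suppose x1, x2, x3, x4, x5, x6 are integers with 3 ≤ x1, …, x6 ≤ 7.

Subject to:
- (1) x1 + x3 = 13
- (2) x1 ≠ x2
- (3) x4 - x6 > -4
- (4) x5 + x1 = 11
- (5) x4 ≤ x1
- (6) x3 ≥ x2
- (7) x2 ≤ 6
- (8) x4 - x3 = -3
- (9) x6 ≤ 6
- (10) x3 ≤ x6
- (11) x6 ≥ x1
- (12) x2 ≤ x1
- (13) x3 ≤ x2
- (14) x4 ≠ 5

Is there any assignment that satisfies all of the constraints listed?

From constraints 9 and 11: x1 ≤ x6 ≤ 6. From constraints 7 and 13: x3 ≤ x2 ≤ 6. Hence x1 + x3 ≤ 12. But constraint 1 requires x1 + x3 = 13, and 13 > 12. Contradiction.

Unsatisfiable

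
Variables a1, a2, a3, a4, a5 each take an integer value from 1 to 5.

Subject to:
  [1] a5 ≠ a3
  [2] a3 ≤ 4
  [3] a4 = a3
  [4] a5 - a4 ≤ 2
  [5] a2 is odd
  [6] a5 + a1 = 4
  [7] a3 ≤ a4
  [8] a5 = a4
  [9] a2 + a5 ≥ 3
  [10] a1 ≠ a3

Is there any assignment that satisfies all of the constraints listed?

Unsatisfiable

From constraints 3 and 8, a5 = a4 = a3, so a5 = a3. But constraint 1 says a5 ≠ a3. Contradiction.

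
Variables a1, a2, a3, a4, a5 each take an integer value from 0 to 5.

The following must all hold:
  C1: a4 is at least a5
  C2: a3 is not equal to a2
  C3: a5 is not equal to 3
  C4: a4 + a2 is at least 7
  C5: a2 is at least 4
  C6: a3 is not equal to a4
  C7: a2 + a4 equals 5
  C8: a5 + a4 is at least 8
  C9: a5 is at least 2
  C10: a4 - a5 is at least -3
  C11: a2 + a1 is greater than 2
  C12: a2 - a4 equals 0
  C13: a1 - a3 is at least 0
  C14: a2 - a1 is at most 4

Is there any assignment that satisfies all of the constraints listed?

From constraint 5: a2 ≥ 4. From constraints 1 and 9: a4 ≥ a5 ≥ 2. Hence a2 + a4 ≥ 6. But constraint 7 requires a2 + a4 = 5, and 5 < 6. Contradiction.

Unsatisfiable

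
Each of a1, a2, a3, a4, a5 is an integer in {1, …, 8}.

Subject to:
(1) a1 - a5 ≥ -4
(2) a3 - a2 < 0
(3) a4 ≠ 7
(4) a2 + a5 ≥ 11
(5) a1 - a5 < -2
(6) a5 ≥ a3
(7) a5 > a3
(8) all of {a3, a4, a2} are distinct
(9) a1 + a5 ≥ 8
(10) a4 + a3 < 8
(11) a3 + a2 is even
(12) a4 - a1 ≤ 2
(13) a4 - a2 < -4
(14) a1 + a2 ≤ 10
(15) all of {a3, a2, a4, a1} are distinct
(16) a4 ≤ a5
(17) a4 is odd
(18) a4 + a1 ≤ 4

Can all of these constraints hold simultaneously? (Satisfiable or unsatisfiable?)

Satisfiable

One satisfying assignment is a1 = 2, a2 = 7, a3 = 5, a4 = 1, a5 = 6.
For the less obvious constraints — constraint 1: a1 - a5 = -4; constraint 2: a3 - a2 = -2 — and the others hold by inspection.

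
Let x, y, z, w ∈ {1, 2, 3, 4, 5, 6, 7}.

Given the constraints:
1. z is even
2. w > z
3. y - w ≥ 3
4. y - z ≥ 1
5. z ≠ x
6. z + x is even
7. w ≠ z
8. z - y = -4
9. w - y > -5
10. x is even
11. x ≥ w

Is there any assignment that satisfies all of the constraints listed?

Try x = 6, y = 6, z = 2, w = 3.
Check constraint 3: y - w = 3; constraint 4: y - z = 4. The remaining constraints are straightforward to verify.

Satisfiable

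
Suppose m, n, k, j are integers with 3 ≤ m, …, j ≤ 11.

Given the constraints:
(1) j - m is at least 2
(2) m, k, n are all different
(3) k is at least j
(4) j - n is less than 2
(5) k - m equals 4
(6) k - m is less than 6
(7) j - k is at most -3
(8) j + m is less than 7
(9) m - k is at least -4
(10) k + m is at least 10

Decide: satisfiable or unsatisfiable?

Constraints 1, 7, and 9 give j − m ≥ 2, m − k ≥ -4, k − j ≥ 3.
Adding all 3 inequalities: the left sides telescope to 0, and the right sides sum to 2 + (-4) + 3 = 1. So 0 ≥ 1, which is false.

Unsatisfiable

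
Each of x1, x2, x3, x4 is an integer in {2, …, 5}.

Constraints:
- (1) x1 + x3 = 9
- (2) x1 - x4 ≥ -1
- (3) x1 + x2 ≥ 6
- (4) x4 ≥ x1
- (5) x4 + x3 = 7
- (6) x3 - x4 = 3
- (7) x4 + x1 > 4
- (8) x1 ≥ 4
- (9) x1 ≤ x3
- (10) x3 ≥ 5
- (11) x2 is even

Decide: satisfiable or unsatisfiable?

Unsatisfiable

From constraints 4 and 8: x4 ≥ x1 ≥ 4. From constraint 10: x3 ≥ 5. Hence x4 + x3 ≥ 9. But constraint 5 requires x4 + x3 = 7, and 7 < 9. Contradiction.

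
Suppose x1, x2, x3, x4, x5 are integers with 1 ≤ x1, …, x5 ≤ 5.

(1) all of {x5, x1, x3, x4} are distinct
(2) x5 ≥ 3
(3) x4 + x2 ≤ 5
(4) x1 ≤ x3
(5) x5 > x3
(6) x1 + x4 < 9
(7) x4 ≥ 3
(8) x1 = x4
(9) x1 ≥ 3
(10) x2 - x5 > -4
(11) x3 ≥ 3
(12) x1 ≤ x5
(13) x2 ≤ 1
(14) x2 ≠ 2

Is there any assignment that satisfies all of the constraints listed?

Unsatisfiable

Constraints 2, 7, 9, and 11 confine each of x5, x1, x3, x4 to the 3 values {3, …, 5} (the domain already gives each ≤ 5).
Constraint 1 requires all 4 of them to be distinct, but only 3 values are available — impossible by the pigeonhole principle.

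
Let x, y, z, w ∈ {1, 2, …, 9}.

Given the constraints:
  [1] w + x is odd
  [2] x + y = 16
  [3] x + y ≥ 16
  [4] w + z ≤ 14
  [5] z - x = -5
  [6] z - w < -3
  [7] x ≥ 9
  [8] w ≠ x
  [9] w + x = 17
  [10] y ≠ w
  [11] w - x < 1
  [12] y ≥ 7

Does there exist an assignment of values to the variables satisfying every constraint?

Take x = 9, y = 7, z = 4, w = 8. Then constraint 2: x + y = 16; constraint 3: x + y = 16; constraint 4: w + z = 12, and every other listed constraint is also met.

Satisfiable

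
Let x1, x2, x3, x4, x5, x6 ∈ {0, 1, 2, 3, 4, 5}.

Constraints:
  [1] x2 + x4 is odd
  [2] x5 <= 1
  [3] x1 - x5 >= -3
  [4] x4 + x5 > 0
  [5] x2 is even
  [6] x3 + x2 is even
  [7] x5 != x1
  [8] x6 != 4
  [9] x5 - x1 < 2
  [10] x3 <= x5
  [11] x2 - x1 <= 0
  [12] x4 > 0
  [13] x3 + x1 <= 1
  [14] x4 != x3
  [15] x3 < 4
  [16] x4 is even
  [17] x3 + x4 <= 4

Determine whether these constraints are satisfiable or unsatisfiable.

Unsatisfiable

Constraint 5 makes x2 even and constraint 16 makes x4 even, so x2 + x4 must be even. Constraint 1 says x2 + x4 is odd — contradiction.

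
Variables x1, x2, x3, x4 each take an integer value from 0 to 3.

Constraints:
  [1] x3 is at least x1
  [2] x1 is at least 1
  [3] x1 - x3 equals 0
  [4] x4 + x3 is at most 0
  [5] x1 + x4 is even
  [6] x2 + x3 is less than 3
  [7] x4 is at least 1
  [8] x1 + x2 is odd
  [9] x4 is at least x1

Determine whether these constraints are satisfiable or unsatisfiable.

Unsatisfiable

From constraint 7: x4 ≥ 1. From constraints 1 and 2: x3 ≥ x1 ≥ 1. Hence x4 + x3 ≥ 2. But constraint 4 requires x4 + x3 ≤ 0, and 0 < 2. Contradiction.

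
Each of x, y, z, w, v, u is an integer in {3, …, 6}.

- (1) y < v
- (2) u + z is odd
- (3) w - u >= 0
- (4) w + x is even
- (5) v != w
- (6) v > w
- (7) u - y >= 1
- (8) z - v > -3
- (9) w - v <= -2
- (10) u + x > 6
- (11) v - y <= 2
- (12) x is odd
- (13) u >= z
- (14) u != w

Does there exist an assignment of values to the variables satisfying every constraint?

Unsatisfiable

Constraints 3, 7, 9, and 11 give w − u ≥ 0, u − y ≥ 1, y − v ≥ -2, v − w ≥ 2.
Adding all 4 inequalities: the left sides telescope to 0, and the right sides sum to 0 + 1 + (-2) + 2 = 1. So 0 ≥ 1, which is false.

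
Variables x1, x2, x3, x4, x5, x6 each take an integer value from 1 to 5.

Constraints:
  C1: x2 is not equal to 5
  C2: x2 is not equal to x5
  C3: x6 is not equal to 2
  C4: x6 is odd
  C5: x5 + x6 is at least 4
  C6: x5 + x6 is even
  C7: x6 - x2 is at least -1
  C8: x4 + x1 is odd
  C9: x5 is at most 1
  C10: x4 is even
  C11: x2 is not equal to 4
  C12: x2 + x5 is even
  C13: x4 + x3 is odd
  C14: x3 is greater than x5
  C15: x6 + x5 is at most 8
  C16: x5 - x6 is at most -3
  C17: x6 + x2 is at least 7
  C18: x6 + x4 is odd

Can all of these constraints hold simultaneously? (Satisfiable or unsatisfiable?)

Try x1 = 1, x2 = 3, x3 = 3, x4 = 4, x5 = 1, x6 = 5.
Check constraint 5: x5 + x6 = 6; constraint 7: x6 - x2 = 2; constraint 15: x6 + x5 = 6. The remaining constraints are straightforward to verify.

Satisfiable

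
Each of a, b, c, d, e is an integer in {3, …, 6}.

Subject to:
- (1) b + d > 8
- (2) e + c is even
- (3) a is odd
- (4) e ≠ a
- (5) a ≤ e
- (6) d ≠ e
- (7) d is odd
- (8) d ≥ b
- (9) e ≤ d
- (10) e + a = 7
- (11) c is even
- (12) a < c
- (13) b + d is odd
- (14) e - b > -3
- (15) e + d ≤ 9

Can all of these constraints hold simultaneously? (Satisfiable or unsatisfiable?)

Satisfiable

Setting (a, b, c, d, e) = (3, 4, 4, 5, 4) satisfies everything: constraint 1: b + d = 9; constraint 10: e + a = 7, and the others follow.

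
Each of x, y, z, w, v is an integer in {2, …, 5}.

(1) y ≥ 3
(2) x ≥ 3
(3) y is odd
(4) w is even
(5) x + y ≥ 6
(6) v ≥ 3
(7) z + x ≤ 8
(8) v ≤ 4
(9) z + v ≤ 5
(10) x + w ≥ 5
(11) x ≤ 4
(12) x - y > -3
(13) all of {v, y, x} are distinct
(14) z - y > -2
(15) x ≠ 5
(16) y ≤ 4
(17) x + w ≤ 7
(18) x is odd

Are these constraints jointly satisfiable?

Unsatisfiable

Constraints 1, 2, 6, 8, 11, and 16 confine each of v, y, x to the 2 values {3, 4}.
Constraint 13 requires all 3 of them to be distinct, but only 2 values are available — impossible by the pigeonhole principle.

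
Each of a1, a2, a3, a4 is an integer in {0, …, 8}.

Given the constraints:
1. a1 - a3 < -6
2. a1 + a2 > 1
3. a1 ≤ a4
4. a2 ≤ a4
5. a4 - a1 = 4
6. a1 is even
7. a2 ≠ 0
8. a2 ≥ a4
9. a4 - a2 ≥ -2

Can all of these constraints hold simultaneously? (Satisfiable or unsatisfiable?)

Satisfiable

One satisfying assignment is a1 = 0, a2 = 4, a3 = 8, a4 = 4.
For the less obvious constraints — constraint 1: a1 - a3 = -8; constraint 2: a1 + a2 = 4; constraint 5: a4 - a1 = 4 — and the others hold by inspection.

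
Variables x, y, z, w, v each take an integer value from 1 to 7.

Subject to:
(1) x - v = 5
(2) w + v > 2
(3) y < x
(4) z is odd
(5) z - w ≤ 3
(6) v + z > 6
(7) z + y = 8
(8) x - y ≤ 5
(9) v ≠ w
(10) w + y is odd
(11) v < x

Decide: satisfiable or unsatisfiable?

The assignment x = 6, y = 1, z = 7, w = 4, v = 1 works:
  constraint 1 holds since x - v = 5.
  constraint 2 holds since w + v = 5.
  constraint 5 holds since z - w = 3.
The rest check out directly.

Satisfiable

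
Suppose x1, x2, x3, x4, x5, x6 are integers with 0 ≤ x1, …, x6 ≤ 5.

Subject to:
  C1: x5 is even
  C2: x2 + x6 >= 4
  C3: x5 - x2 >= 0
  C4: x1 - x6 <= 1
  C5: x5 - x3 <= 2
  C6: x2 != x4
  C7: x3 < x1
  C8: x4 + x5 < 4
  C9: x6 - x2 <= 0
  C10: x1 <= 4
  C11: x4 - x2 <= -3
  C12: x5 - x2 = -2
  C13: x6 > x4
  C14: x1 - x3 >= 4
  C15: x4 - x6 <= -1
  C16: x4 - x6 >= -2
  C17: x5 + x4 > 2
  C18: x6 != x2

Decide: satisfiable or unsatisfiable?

Unsatisfiable

Constraints 3, 4, 5, 11, 14, and 16 give x3 − x5 ≥ -2, x5 − x2 ≥ 0, x2 − x4 ≥ 3, x4 − x6 ≥ -2, x6 − x1 ≥ -1, x1 − x3 ≥ 4.
Adding all 6 inequalities: the left sides telescope to 0, and the right sides sum to (-2) + 0 + 3 + (-2) + (-1) + 4 = 2. So 0 ≥ 2, which is false.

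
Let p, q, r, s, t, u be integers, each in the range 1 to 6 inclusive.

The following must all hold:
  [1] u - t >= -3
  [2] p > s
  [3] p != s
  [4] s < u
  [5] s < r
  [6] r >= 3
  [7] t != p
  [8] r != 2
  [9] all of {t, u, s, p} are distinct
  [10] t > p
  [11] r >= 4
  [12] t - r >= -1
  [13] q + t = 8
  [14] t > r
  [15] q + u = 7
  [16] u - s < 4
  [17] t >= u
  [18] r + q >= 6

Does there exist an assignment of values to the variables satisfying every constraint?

Satisfiable

Try p = 2, q = 3, r = 4, s = 1, t = 5, u = 4.
Check constraint 1: u - t = -1; constraint 12: t - r = 1; constraint 13: q + t = 8. The remaining constraints are straightforward to verify.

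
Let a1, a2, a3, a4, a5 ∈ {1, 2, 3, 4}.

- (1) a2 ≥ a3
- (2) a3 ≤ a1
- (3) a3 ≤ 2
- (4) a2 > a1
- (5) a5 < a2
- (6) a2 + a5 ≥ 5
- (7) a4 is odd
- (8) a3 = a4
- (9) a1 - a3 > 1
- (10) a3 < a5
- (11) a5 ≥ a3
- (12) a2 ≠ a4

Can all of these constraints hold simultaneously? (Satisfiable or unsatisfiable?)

Setting (a1, a2, a3, a4, a5) = (3, 4, 1, 1, 3) satisfies everything: constraint 6: a2 + a5 = 7; constraint 7: a4 = 1 is odd; constraint 9: a1 - a3 = 2, and the others follow.

Satisfiable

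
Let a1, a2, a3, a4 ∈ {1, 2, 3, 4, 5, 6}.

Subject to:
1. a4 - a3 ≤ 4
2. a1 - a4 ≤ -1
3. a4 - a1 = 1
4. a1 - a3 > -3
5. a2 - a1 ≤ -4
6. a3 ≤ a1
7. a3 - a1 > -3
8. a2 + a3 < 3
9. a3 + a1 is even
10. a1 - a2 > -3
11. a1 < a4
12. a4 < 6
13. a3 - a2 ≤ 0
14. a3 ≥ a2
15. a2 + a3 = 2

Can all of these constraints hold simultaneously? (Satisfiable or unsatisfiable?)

Constraints 1, 2, 5, and 13 give a3 − a4 ≥ -4, a4 − a1 ≥ 1, a1 − a2 ≥ 4, a2 − a3 ≥ 0.
Adding all 4 inequalities: the left sides telescope to 0, and the right sides sum to (-4) + 1 + 4 + 0 = 1. So 0 ≥ 1, which is false.

Unsatisfiable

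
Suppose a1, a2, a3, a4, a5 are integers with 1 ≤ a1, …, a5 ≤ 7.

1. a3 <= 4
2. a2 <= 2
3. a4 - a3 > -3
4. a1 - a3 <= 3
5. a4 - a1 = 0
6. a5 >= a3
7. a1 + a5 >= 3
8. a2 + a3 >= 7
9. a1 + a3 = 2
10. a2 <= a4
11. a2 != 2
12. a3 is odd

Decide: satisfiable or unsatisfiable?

Unsatisfiable

From constraint 2: a2 ≤ 2. From constraint 1: a3 ≤ 4. Hence a2 + a3 ≤ 6. But constraint 8 requires a2 + a3 ≥ 7, and 7 > 6. Contradiction.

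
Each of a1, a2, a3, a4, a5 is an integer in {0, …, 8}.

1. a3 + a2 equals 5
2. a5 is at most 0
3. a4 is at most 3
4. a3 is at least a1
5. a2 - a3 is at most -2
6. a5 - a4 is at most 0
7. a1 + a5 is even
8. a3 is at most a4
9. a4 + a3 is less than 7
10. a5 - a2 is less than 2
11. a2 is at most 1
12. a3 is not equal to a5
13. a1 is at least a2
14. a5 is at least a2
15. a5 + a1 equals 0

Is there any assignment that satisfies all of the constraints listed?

Unsatisfiable

From constraints 3 and 8: a3 ≤ a4 ≤ 3. From constraints 2 and 14: a2 ≤ a5 ≤ 0. Hence a3 + a2 ≤ 3. But constraint 1 requires a3 + a2 = 5, and 5 > 3. Contradiction.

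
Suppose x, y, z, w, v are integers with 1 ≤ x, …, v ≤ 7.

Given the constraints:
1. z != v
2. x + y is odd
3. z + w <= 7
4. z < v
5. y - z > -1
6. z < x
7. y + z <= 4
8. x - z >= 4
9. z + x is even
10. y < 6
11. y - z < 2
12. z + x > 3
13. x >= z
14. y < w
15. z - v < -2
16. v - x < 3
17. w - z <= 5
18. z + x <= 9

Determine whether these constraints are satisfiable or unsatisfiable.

Take x = 5, y = 2, z = 1, w = 4, v = 5. Then constraint 3: z + w = 5; constraint 5: y - z = 1; constraint 7: y + z = 3, and every other listed constraint is also met.

Satisfiable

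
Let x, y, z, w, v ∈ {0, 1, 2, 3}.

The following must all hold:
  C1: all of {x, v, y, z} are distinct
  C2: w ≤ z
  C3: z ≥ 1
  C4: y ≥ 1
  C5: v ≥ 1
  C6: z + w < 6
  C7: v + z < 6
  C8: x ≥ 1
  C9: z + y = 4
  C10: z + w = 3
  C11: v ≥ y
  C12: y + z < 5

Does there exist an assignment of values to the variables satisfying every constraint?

Constraints 3, 4, 5, and 8 confine each of x, v, y, z to the 3 values {1, …, 3} (the domain already gives each ≤ 3).
Constraint 1 requires all 4 of them to be distinct, but only 3 values are available — impossible by the pigeonhole principle.

Unsatisfiable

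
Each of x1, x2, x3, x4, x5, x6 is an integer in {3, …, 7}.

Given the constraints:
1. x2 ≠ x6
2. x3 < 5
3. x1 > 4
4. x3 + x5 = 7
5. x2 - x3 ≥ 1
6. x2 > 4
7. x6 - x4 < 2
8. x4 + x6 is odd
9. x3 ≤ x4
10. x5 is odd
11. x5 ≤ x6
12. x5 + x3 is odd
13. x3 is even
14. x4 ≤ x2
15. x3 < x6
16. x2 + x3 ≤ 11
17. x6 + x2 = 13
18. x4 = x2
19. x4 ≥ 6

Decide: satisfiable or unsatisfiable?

Satisfiable

Take x1 = 7, x2 = 7, x3 = 4, x4 = 7, x5 = 3, x6 = 6. Then constraint 4: x3 + x5 = 7; constraint 5: x2 - x3 = 3, and every other listed constraint is also met.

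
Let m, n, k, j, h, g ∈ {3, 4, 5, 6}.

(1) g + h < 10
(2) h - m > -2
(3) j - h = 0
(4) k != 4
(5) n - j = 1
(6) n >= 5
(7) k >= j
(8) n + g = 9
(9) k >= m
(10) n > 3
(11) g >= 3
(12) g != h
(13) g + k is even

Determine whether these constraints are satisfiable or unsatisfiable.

Satisfiable

Take m = 4, n = 6, k = 5, j = 5, h = 5, g = 3. Then constraint 1: g + h = 8; constraint 2: h - m = 1, and every other listed constraint is also met.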